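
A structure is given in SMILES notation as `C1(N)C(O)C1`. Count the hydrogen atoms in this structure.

Atom tally by fragment:
  cyclopropane ring core → C:3 H:6
  (− 2 ring H displaced by substituents)
  + NH2 → N:1 H:2
  + OH → O:1 H:1
Element totals:
  C: 3
  H: 7
  N: 1
  O: 1

7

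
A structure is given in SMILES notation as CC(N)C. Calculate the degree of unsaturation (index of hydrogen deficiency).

0

Atom tally by fragment:
  CH3 → C:1 H:3
  CH(NH2) → C:1 H:3 N:1
  CH3 → C:1 H:3
Element totals:
  C: 3
  H: 9
  N: 1
Molecular formula: C3H9N.
DoU = (2C + 2 + N − H − X) / 2 = (2·3 + 2 + 1 − 9 − 0) / 2 = 0.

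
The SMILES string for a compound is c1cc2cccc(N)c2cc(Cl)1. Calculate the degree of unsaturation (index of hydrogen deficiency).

Atom tally by fragment:
  naphthalene ring system core → C:10 H:8
  (− 2 ring H displaced by substituents)
  + NH2 → N:1 H:2
  + Cl → Cl:1
Element totals:
  C: 10
  H: 8
  Cl: 1
  N: 1
Molecular formula: C10H8ClN.
DoU = (2C + 2 + N − H − X) / 2 = (2·10 + 2 + 1 − 8 − 1) / 2 = 7.

7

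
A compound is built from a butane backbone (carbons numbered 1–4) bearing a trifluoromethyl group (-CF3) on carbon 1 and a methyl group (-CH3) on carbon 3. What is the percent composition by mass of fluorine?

Atom tally by fragment:
  F3CCH2 → C:2 H:2 F:3
  CH2 → C:1 H:2
  CH(CH3) → C:2 H:4
  CH3 → C:1 H:3
Element totals:
  C: 6
  H: 11
  F: 3
Molecular formula: C6H11F3.
Molar mass = 140.148 g/mol.
Mass from F: 3 × 18.998 = 56.994 g/mol.
%F = 56.994 / 140.148 × 100 = 40.67%.

40.67%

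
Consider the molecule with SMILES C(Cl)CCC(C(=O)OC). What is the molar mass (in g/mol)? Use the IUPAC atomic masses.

Atom tally by fragment:
  ClCH2 → C:1 H:2 Cl:1
  CH2 → C:1 H:2
  CH2 → C:1 H:2
  CH2COOCH3 → C:3 H:5 O:2
Element totals:
  C: 6
  H: 11
  Cl: 1
  O: 2
Molecular formula: C6H11ClO2.
  M = 6(12.011) + 11(1.008) + 35.45 + 2(15.999)
    = 72.066 + 11.088 + 35.450 + 31.998 = 150.602

150.60 g/mol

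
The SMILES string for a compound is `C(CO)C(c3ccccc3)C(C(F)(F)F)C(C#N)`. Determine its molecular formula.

C13H14F3NO

Atom tally by fragment:
  HOCH2CH2 → C:2 H:5 O:1
  CH(C6H5) → C:7 H:6
  CH(CF3) → C:2 H:1 F:3
  CH2CN → C:2 H:2 N:1
Element totals:
  C: 13
  H: 14
  F: 3
  N: 1
  O: 1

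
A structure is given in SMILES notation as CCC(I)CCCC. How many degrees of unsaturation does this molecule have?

0

Atom tally by fragment:
  CH3 → C:1 H:3
  CH2 → C:1 H:2
  CH(I) → C:1 H:1 I:1
  CH2 → C:1 H:2
  CH2 → C:1 H:2
  CH2 → C:1 H:2
  CH3 → C:1 H:3
Element totals:
  C: 7
  H: 15
  I: 1
Molecular formula: C7H15I.
DoU = (2C + 2 + N − H − X) / 2 = (2·7 + 2 + 0 − 15 − 1) / 2 = 0.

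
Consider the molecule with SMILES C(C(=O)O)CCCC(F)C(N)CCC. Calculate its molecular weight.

205.27 g/mol

Atom tally by fragment:
  HOOCCH2 → C:2 H:3 O:2
  CH2 → C:1 H:2
  CH2 → C:1 H:2
  CH2 → C:1 H:2
  CH(F) → C:1 H:1 F:1
  CH(NH2) → C:1 H:3 N:1
  CH2 → C:1 H:2
  CH2 → C:1 H:2
  CH3 → C:1 H:3
Element totals:
  C: 10
  H: 20
  F: 1
  N: 1
  O: 2
Molecular formula: C10H20FNO2.
  M = 10(12.011) + 20(1.008) + 18.998 + 14.007 + 2(15.999)
    = 120.110 + 20.160 + 18.998 + 14.007 + 31.998 = 205.273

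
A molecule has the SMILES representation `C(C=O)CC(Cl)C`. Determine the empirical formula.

C5H9ClO

Atom tally by fragment:
  OHCCH2 → C:2 H:3 O:1
  CH2 → C:1 H:2
  CH(Cl) → C:1 H:1 Cl:1
  CH3 → C:1 H:3
Element totals:
  C: 5
  H: 9
  Cl: 1
  O: 1
Molecular formula: C5H9ClO.
gcd of subscripts (5, 1, 9, 1) = 1, so the empirical formula equals the molecular formula.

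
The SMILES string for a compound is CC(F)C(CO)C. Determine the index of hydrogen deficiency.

Atom tally by fragment:
  CH3 → C:1 H:3
  CH(F) → C:1 H:1 F:1
  CH(CH2OH) → C:2 H:4 O:1
  CH3 → C:1 H:3
Element totals:
  C: 5
  H: 11
  F: 1
  O: 1
Molecular formula: C5H11FO.
DoU = (2C + 2 + N − H − X) / 2 = (2·5 + 2 + 0 − 11 − 1) / 2 = 0.

0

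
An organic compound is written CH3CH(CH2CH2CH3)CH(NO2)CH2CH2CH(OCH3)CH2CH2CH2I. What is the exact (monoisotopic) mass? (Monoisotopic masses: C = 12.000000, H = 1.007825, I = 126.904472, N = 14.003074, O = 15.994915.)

371.0957

Atom tally by fragment:
  CH3 → C:1 H:3
  CH(CH2CH2CH3) → C:4 H:8
  CH(NO2) → C:1 H:1 N:1 O:2
  CH2 → C:1 H:2
  CH2 → C:1 H:2
  CH(OCH3) → C:2 H:4 O:1
  CH2 → C:1 H:2
  CH2 → C:1 H:2
  CH2I → C:1 H:2 I:1
Element totals:
  C: 13
  H: 26
  I: 1
  N: 1
  O: 3
Molecular formula: C13H26INO3.
  M = 13(12.0) + 26(1.007825) + 126.904472 + 14.003074 + 3(15.994915)
    = 156.000000 + 26.203450 + 126.904472 + 14.003074 + 47.984745 = 371.095741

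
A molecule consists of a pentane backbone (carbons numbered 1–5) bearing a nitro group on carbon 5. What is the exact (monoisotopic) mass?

117.0790

Atom tally by fragment:
  CH3 → C:1 H:3
  CH2 → C:1 H:2
  CH2 → C:1 H:2
  CH2 → C:1 H:2
  CH2NO2 → C:1 H:2 N:1 O:2
Element totals:
  C: 5
  H: 11
  N: 1
  O: 2
Molecular formula: C5H11NO2.
  M = 5(12.0) + 11(1.007825) + 14.003074 + 2(15.994915)
    = 60.000000 + 11.086075 + 14.003074 + 31.989830 = 117.078979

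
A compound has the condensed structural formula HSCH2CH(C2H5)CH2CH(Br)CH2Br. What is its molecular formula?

C7H14Br2S

Atom tally by fragment:
  HSCH2 → C:1 H:3 S:1
  CH(C2H5) → C:3 H:6
  CH2 → C:1 H:2
  CH(Br) → C:1 H:1 Br:1
  CH2Br → C:1 H:2 Br:1
Element totals:
  C: 7
  H: 14
  Br: 2
  S: 1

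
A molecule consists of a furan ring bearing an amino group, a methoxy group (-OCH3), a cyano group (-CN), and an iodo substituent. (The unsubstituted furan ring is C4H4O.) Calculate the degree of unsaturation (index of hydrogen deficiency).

Atom tally by fragment:
  furan ring core → C:4 H:4 O:1
  (− 4 ring H displaced by substituents)
  + NH2 → N:1 H:2
  + OCH3 → C:1 H:3 O:1
  + CN → C:1 N:1
  + I → I:1
Element totals:
  C: 6
  H: 5
  I: 1
  N: 2
  O: 2
Molecular formula: C6H5IN2O2.
DoU = (2C + 2 + N − H − X) / 2 = (2·6 + 2 + 2 − 5 − 1) / 2 = 5.

5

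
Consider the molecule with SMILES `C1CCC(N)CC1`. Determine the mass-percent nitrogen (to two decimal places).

14.12%

Atom tally by fragment:
  cyclohexane ring core → C:6 H:12
  (− 1 ring H displaced by substituents)
  + NH2 → N:1 H:2
Element totals:
  C: 6
  H: 13
  N: 1
Molecular formula: C6H13N.
Molar mass = 99.177 g/mol.
Mass from N: 1 × 14.007 = 14.007 g/mol.
%N = 14.007 / 99.177 × 100 = 14.12%.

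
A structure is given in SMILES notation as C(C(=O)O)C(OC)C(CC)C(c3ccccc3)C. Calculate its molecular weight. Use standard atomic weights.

250.34 g/mol

Atom tally by fragment:
  HOOCCH2 → C:2 H:3 O:2
  CH(OCH3) → C:2 H:4 O:1
  CH(C2H5) → C:3 H:6
  CH(C6H5) → C:7 H:6
  CH3 → C:1 H:3
Element totals:
  C: 15
  H: 22
  O: 3
Molecular formula: C15H22O3.
  M = 15(12.011) + 22(1.008) + 3(15.999)
    = 180.165 + 22.176 + 47.997 = 250.338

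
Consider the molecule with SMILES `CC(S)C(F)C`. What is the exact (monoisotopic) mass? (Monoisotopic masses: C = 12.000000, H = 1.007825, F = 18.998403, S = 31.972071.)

108.0409

Atom tally by fragment:
  CH3 → C:1 H:3
  CH(SH) → C:1 H:2 S:1
  CH(F) → C:1 H:1 F:1
  CH3 → C:1 H:3
Element totals:
  C: 4
  H: 9
  F: 1
  S: 1
Molecular formula: C4H9FS.
  M = 4(12.0) + 9(1.007825) + 18.998403 + 31.972071
    = 48.000000 + 9.070425 + 18.998403 + 31.972071 = 108.040899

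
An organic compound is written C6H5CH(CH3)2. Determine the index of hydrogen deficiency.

Atom tally by fragment:
  benzene ring core → C:6 H:6
  (− 1 ring H displaced by substituents)
  + CH(CH3)2 → C:3 H:7
Element totals:
  C: 9
  H: 12
Molecular formula: C9H12.
DoU = (2C + 2 + N − H − X) / 2 = (2·9 + 2 + 0 − 12 − 0) / 2 = 4.

4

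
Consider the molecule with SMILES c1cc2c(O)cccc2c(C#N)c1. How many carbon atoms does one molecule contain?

Atom tally by fragment:
  naphthalene ring system core → C:10 H:8
  (− 2 ring H displaced by substituents)
  + OH → O:1 H:1
  + CN → C:1 N:1
Element totals:
  C: 11
  H: 7
  N: 1
  O: 1

11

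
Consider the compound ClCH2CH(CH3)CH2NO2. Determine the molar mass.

137.56 g/mol

Atom tally by fragment:
  ClCH2 → C:1 H:2 Cl:1
  CH(CH3) → C:2 H:4
  CH2NO2 → C:1 H:2 N:1 O:2
Element totals:
  C: 4
  H: 8
  Cl: 1
  N: 1
  O: 2
Molecular formula: C4H8ClNO2.
  M = 4(12.011) + 8(1.008) + 35.45 + 14.007 + 2(15.999)
    = 48.044 + 8.064 + 35.450 + 14.007 + 31.998 = 137.563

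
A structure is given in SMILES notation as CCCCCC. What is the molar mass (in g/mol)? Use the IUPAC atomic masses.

86.18 g/mol

Atom tally by fragment:
  CH3 → C:1 H:3
  CH2 → C:1 H:2
  CH2 → C:1 H:2
  CH2 → C:1 H:2
  CH2 → C:1 H:2
  CH3 → C:1 H:3
Element totals:
  C: 6
  H: 14
Molecular formula: C6H14.
  M = 6(12.011) + 14(1.008)
    = 72.066 + 14.112 = 86.178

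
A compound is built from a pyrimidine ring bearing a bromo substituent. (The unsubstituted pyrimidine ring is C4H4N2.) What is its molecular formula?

C4H3BrN2

Atom tally by fragment:
  pyrimidine ring core → C:4 H:4 N:2
  (− 1 ring H displaced by substituents)
  + Br → Br:1
Element totals:
  C: 4
  H: 3
  Br: 1
  N: 2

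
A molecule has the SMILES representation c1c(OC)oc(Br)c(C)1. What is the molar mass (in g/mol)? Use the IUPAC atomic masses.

191.02 g/mol

Atom tally by fragment:
  furan ring core → C:4 H:4 O:1
  (− 3 ring H displaced by substituents)
  + OCH3 → C:1 H:3 O:1
  + Br → Br:1
  + CH3 → C:1 H:3
Element totals:
  C: 6
  H: 7
  Br: 1
  O: 2
Molecular formula: C6H7BrO2.
  M = 6(12.011) + 7(1.008) + 79.904 + 2(15.999)
    = 72.066 + 7.056 + 79.904 + 31.998 = 191.024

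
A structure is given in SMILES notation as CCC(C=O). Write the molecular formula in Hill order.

Atom tally by fragment:
  CH3 → C:1 H:3
  CH2 → C:1 H:2
  CH2CHO → C:2 H:3 O:1
Element totals:
  C: 4
  H: 8
  O: 1

C4H8O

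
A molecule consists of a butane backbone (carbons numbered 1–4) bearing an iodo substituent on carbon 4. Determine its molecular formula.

Atom tally by fragment:
  CH3 → C:1 H:3
  CH2 → C:1 H:2
  CH2 → C:1 H:2
  CH2I → C:1 H:2 I:1
Element totals:
  C: 4
  H: 9
  I: 1

C4H9I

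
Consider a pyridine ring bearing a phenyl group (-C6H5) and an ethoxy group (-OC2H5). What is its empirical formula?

Atom tally by fragment:
  pyridine ring core → C:5 H:5 N:1
  (− 2 ring H displaced by substituents)
  + C6H5 → C:6 H:5
  + OC2H5 → C:2 H:5 O:1
Element totals:
  C: 13
  H: 13
  N: 1
  O: 1
Molecular formula: C13H13NO.
gcd of subscripts (13, 13, 1, 1) = 1, so the empirical formula equals the molecular formula.

C13H13NO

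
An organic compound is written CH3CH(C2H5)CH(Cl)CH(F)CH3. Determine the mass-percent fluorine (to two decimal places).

12.45%

Atom tally by fragment:
  CH3 → C:1 H:3
  CH(C2H5) → C:3 H:6
  CH(Cl) → C:1 H:1 Cl:1
  CH(F) → C:1 H:1 F:1
  CH3 → C:1 H:3
Element totals:
  C: 7
  H: 14
  Cl: 1
  F: 1
Molecular formula: C7H14ClF.
Molar mass = 152.637 g/mol.
Mass from F: 1 × 18.998 = 18.998 g/mol.
%F = 18.998 / 152.637 × 100 = 12.45%.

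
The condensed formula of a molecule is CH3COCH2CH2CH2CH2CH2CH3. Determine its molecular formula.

Atom tally by fragment:
  CH3COCH2 → C:3 H:5 O:1
  CH2 → C:1 H:2
  CH2 → C:1 H:2
  CH2 → C:1 H:2
  CH2 → C:1 H:2
  CH3 → C:1 H:3
Element totals:
  C: 8
  H: 16
  O: 1

C8H16O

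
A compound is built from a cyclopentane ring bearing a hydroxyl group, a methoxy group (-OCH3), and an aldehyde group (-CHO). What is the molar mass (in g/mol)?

144.17 g/mol

Atom tally by fragment:
  cyclopentane ring core → C:5 H:10
  (− 3 ring H displaced by substituents)
  + OH → O:1 H:1
  + OCH3 → C:1 H:3 O:1
  + CHO → C:1 H:1 O:1
Element totals:
  C: 7
  H: 12
  O: 3
Molecular formula: C7H12O3.
  M = 7(12.011) + 12(1.008) + 3(15.999)
    = 84.077 + 12.096 + 47.997 = 144.170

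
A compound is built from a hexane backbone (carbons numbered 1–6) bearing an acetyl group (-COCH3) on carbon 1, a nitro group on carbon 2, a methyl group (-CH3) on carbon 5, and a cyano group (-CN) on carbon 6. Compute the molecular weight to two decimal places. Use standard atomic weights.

212.25 g/mol

Atom tally by fragment:
  CH3COCH2 → C:3 H:5 O:1
  CH(NO2) → C:1 H:1 N:1 O:2
  CH2 → C:1 H:2
  CH2 → C:1 H:2
  CH(CH3) → C:2 H:4
  CH2CN → C:2 H:2 N:1
Element totals:
  C: 10
  H: 16
  N: 2
  O: 3
Molecular formula: C10H16N2O3.
  M = 10(12.011) + 16(1.008) + 2(14.007) + 3(15.999)
    = 120.110 + 16.128 + 28.014 + 47.997 = 212.249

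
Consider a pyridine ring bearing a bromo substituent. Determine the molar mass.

Atom tally by fragment:
  pyridine ring core → C:5 H:5 N:1
  (− 1 ring H displaced by substituents)
  + Br → Br:1
Element totals:
  C: 5
  H: 4
  Br: 1
  N: 1
Molecular formula: C5H4BrN.
  M = 5(12.011) + 4(1.008) + 79.904 + 14.007
    = 60.055 + 4.032 + 79.904 + 14.007 = 157.998

158.00 g/mol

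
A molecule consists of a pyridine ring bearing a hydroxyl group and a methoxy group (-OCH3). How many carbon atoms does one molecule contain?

Atom tally by fragment:
  pyridine ring core → C:5 H:5 N:1
  (− 2 ring H displaced by substituents)
  + OH → O:1 H:1
  + OCH3 → C:1 H:3 O:1
Element totals:
  C: 6
  H: 7
  N: 1
  O: 2

6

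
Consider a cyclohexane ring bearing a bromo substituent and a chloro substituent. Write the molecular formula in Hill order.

C6H10BrCl

Atom tally by fragment:
  cyclohexane ring core → C:6 H:12
  (− 2 ring H displaced by substituents)
  + Br → Br:1
  + Cl → Cl:1
Element totals:
  C: 6
  H: 10
  Br: 1
  Cl: 1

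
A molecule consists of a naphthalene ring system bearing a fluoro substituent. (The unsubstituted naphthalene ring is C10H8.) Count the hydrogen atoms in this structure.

Atom tally by fragment:
  naphthalene ring system core → C:10 H:8
  (− 1 ring H displaced by substituents)
  + F → F:1
Element totals:
  C: 10
  H: 7
  F: 1

7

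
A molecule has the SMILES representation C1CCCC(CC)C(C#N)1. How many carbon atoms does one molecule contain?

Atom tally by fragment:
  cyclohexane ring core → C:6 H:12
  (− 2 ring H displaced by substituents)
  + C2H5 → C:2 H:5
  + CN → C:1 N:1
Element totals:
  C: 9
  H: 15
  N: 1

9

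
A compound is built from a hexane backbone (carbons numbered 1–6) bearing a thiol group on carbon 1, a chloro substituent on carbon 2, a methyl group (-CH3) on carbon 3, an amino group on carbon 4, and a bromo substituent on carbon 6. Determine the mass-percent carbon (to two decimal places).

32.26%

Atom tally by fragment:
  HSCH2 → C:1 H:3 S:1
  CH(Cl) → C:1 H:1 Cl:1
  CH(CH3) → C:2 H:4
  CH(NH2) → C:1 H:3 N:1
  CH2 → C:1 H:2
  CH2Br → C:1 H:2 Br:1
Element totals:
  C: 7
  H: 15
  Br: 1
  Cl: 1
  N: 1
  S: 1
Molecular formula: C7H15BrClNS.
Molar mass = 260.618 g/mol.
Mass from C: 7 × 12.011 = 84.077 g/mol.
%C = 84.077 / 260.618 × 100 = 32.26%.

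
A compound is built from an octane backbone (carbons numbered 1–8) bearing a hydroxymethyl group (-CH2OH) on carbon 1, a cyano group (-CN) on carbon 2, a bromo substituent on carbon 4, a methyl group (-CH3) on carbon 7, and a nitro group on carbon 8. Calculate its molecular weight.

307.19 g/mol

Atom tally by fragment:
  HOCH2CH2 → C:2 H:5 O:1
  CH(CN) → C:2 H:1 N:1
  CH2 → C:1 H:2
  CH(Br) → C:1 H:1 Br:1
  CH2 → C:1 H:2
  CH2 → C:1 H:2
  CH(CH3) → C:2 H:4
  CH2NO2 → C:1 H:2 N:1 O:2
Element totals:
  C: 11
  H: 19
  Br: 1
  N: 2
  O: 3
Molecular formula: C11H19BrN2O3.
  M = 11(12.011) + 19(1.008) + 79.904 + 2(14.007) + 3(15.999)
    = 132.121 + 19.152 + 79.904 + 28.014 + 47.997 = 307.188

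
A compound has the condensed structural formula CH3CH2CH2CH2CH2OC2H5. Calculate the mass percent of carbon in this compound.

72.35%

Atom tally by fragment:
  CH3 → C:1 H:3
  CH2 → C:1 H:2
  CH2 → C:1 H:2
  CH2 → C:1 H:2
  CH2OC2H5 → C:3 H:7 O:1
Element totals:
  C: 7
  H: 16
  O: 1
Molecular formula: C7H16O.
Molar mass = 116.204 g/mol.
Mass from C: 7 × 12.011 = 84.077 g/mol.
%C = 84.077 / 116.204 × 100 = 72.35%.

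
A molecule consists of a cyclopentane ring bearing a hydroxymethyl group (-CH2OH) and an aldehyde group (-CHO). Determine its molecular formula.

C7H12O2

Atom tally by fragment:
  cyclopentane ring core → C:5 H:10
  (− 2 ring H displaced by substituents)
  + CH2OH → C:1 H:3 O:1
  + CHO → C:1 H:1 O:1
Element totals:
  C: 7
  H: 12
  O: 2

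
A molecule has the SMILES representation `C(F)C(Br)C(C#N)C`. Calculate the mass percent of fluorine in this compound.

10.55%

Atom tally by fragment:
  FCH2 → C:1 H:2 F:1
  CH(Br) → C:1 H:1 Br:1
  CH(CN) → C:2 H:1 N:1
  CH3 → C:1 H:3
Element totals:
  C: 5
  H: 7
  Br: 1
  F: 1
  N: 1
Molecular formula: C5H7BrFN.
Molar mass = 180.020 g/mol.
Mass from F: 1 × 18.998 = 18.998 g/mol.
%F = 18.998 / 180.020 × 100 = 10.55%.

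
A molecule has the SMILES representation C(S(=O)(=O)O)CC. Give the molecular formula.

Atom tally by fragment:
  HO3SCH2 → C:1 H:3 S:1 O:3
  CH2 → C:1 H:2
  CH3 → C:1 H:3
Element totals:
  C: 3
  H: 8
  O: 3
  S: 1

C3H8O3S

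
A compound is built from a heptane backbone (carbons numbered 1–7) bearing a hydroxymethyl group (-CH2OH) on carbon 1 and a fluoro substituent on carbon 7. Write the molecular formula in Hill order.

Atom tally by fragment:
  HOCH2CH2 → C:2 H:5 O:1
  CH2 → C:1 H:2
  CH2 → C:1 H:2
  CH2 → C:1 H:2
  CH2 → C:1 H:2
  CH2 → C:1 H:2
  CH2F → C:1 H:2 F:1
Element totals:
  C: 8
  H: 17
  F: 1
  O: 1

C8H17FO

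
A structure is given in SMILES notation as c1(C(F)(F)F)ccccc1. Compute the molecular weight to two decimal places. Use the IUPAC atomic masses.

146.11 g/mol

Atom tally by fragment:
  benzene ring core → C:6 H:6
  (− 1 ring H displaced by substituents)
  + CF3 → C:1 F:3
Element totals:
  C: 7
  H: 5
  F: 3
Molecular formula: C7H5F3.
  M = 7(12.011) + 5(1.008) + 3(18.998)
    = 84.077 + 5.040 + 56.994 = 146.111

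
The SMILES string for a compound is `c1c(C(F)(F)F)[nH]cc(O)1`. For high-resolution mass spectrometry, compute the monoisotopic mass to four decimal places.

Atom tally by fragment:
  pyrrole ring core → C:4 H:5 N:1
  (− 2 ring H displaced by substituents)
  + CF3 → C:1 F:3
  + OH → O:1 H:1
Element totals:
  C: 5
  H: 4
  F: 3
  N: 1
  O: 1
Molecular formula: C5H4F3NO.
  M = 5(12.0) + 4(1.007825) + 3(18.998403) + 14.003074 + 15.994915
    = 60.000000 + 4.031300 + 56.995209 + 14.003074 + 15.994915 = 151.024498

151.0245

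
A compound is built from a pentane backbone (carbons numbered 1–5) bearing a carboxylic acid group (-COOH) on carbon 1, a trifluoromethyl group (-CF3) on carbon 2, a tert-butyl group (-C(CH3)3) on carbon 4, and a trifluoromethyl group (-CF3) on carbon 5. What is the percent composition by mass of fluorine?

36.98%

Atom tally by fragment:
  HOOCCH2 → C:2 H:3 O:2
  CH(CF3) → C:2 H:1 F:3
  CH2 → C:1 H:2
  CH(C(CH3)3) → C:5 H:10
  CH2CF3 → C:2 H:2 F:3
Element totals:
  C: 12
  H: 18
  F: 6
  O: 2
Molecular formula: C12H18F6O2.
Molar mass = 308.262 g/mol.
Mass from F: 6 × 18.998 = 113.988 g/mol.
%F = 113.988 / 308.262 × 100 = 36.98%.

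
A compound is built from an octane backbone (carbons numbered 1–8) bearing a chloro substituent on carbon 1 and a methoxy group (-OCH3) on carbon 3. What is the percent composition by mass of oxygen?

8.95%

Atom tally by fragment:
  ClCH2 → C:1 H:2 Cl:1
  CH2 → C:1 H:2
  CH(OCH3) → C:2 H:4 O:1
  CH2 → C:1 H:2
  CH2 → C:1 H:2
  CH2 → C:1 H:2
  CH2 → C:1 H:2
  CH3 → C:1 H:3
Element totals:
  C: 9
  H: 19
  Cl: 1
  O: 1
Molecular formula: C9H19ClO.
Molar mass = 178.700 g/mol.
Mass from O: 1 × 15.999 = 15.999 g/mol.
%O = 15.999 / 178.700 × 100 = 8.95%.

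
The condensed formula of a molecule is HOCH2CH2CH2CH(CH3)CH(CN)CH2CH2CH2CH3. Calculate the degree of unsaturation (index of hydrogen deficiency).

Atom tally by fragment:
  HOCH2CH2 → C:2 H:5 O:1
  CH2 → C:1 H:2
  CH(CH3) → C:2 H:4
  CH(CN) → C:2 H:1 N:1
  CH2 → C:1 H:2
  CH2 → C:1 H:2
  CH2 → C:1 H:2
  CH3 → C:1 H:3
Element totals:
  C: 11
  H: 21
  N: 1
  O: 1
Molecular formula: C11H21NO.
DoU = (2C + 2 + N − H − X) / 2 = (2·11 + 2 + 1 − 21 − 0) / 2 = 2.

2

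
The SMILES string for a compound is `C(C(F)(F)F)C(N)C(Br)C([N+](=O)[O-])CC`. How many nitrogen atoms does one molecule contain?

Atom tally by fragment:
  F3CCH2 → C:2 H:2 F:3
  CH(NH2) → C:1 H:3 N:1
  CH(Br) → C:1 H:1 Br:1
  CH(NO2) → C:1 H:1 N:1 O:2
  CH2 → C:1 H:2
  CH3 → C:1 H:3
Element totals:
  C: 7
  H: 12
  Br: 1
  F: 3
  N: 2
  O: 2

2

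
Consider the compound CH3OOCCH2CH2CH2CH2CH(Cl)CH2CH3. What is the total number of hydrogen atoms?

Element totals:
  C: 9
  H: 17
  Cl: 1
  O: 2

17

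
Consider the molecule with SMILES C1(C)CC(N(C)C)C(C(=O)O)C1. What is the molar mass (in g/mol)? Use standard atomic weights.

Atom tally by fragment:
  cyclopentane ring core → C:5 H:10
  (− 3 ring H displaced by substituents)
  + CH3 → C:1 H:3
  + N(CH3)2 → N:1 C:2 H:6
  + COOH → C:1 H:1 O:2
Element totals:
  C: 9
  H: 17
  N: 1
  O: 2
Molecular formula: C9H17NO2.
  M = 9(12.011) + 17(1.008) + 14.007 + 2(15.999)
    = 108.099 + 17.136 + 14.007 + 31.998 = 171.240

171.24 g/mol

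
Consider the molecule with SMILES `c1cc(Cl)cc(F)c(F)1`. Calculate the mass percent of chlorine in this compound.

23.87%

Atom tally by fragment:
  benzene ring core → C:6 H:6
  (− 3 ring H displaced by substituents)
  + Cl → Cl:1
  + F → F:1
  + F → F:1
Element totals:
  C: 6
  H: 3
  Cl: 1
  F: 2
Molecular formula: C6H3ClF2.
Molar mass = 148.536 g/mol.
Mass from Cl: 1 × 35.45 = 35.450 g/mol.
%Cl = 35.450 / 148.536 × 100 = 23.87%.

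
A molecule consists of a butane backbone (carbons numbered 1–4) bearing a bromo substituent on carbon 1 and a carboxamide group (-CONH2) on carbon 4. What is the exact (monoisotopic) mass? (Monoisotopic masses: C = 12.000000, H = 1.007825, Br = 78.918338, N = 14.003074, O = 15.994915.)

Atom tally by fragment:
  BrCH2 → C:1 H:2 Br:1
  CH2 → C:1 H:2
  CH2 → C:1 H:2
  CH2CONH2 → C:2 H:4 O:1 N:1
Element totals:
  C: 5
  H: 10
  Br: 1
  N: 1
  O: 1
Molecular formula: C5H10BrNO.
  M = 5(12.0) + 10(1.007825) + 78.918338 + 14.003074 + 15.994915
    = 60.000000 + 10.078250 + 78.918338 + 14.003074 + 15.994915 = 178.994577

178.9946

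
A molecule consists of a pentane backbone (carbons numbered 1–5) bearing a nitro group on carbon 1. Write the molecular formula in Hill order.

C5H11NO2

Atom tally by fragment:
  O2NCH2 → C:1 H:2 N:1 O:2
  CH2 → C:1 H:2
  CH2 → C:1 H:2
  CH2 → C:1 H:2
  CH3 → C:1 H:3
Element totals:
  C: 5
  H: 11
  N: 1
  O: 2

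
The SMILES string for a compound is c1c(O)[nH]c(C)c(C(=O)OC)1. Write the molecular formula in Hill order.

Atom tally by fragment:
  pyrrole ring core → C:4 H:5 N:1
  (− 3 ring H displaced by substituents)
  + OH → O:1 H:1
  + CH3 → C:1 H:3
  + COOCH3 → C:2 H:3 O:2
Element totals:
  C: 7
  H: 9
  N: 1
  O: 3

C7H9NO3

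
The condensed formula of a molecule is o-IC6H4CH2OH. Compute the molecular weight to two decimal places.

234.04 g/mol

Element totals:
  C: 7
  H: 7
  I: 1
  O: 1
Molecular formula: C7H7IO.
  M = 7(12.011) + 7(1.008) + 126.904 + 15.999
    = 84.077 + 7.056 + 126.904 + 15.999 = 234.036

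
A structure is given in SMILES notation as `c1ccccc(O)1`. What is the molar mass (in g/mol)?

Atom tally by fragment:
  benzene ring core → C:6 H:6
  (− 1 ring H displaced by substituents)
  + OH → O:1 H:1
Element totals:
  C: 6
  H: 6
  O: 1
Molecular formula: C6H6O.
  M = 6(12.011) + 6(1.008) + 15.999
    = 72.066 + 6.048 + 15.999 = 94.113

94.11 g/mol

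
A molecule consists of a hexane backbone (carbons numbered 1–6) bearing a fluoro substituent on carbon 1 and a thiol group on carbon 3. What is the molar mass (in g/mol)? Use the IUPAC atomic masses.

Atom tally by fragment:
  FCH2 → C:1 H:2 F:1
  CH2 → C:1 H:2
  CH(SH) → C:1 H:2 S:1
  CH2 → C:1 H:2
  CH2 → C:1 H:2
  CH3 → C:1 H:3
Element totals:
  C: 6
  H: 13
  F: 1
  S: 1
Molecular formula: C6H13FS.
  M = 6(12.011) + 13(1.008) + 18.998 + 32.06
    = 72.066 + 13.104 + 18.998 + 32.060 = 136.228

136.23 g/mol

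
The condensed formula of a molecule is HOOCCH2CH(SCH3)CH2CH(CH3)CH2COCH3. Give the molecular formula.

C10H18O3S

Atom tally by fragment:
  HOOCCH2 → C:2 H:3 O:2
  CH(SCH3) → C:2 H:4 S:1
  CH2 → C:1 H:2
  CH(CH3) → C:2 H:4
  CH2COCH3 → C:3 H:5 O:1
Element totals:
  C: 10
  H: 18
  O: 3
  S: 1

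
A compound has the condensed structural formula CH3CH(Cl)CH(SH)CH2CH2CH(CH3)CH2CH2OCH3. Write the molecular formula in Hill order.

C10H21ClOS

Atom tally by fragment:
  CH3 → C:1 H:3
  CH(Cl) → C:1 H:1 Cl:1
  CH(SH) → C:1 H:2 S:1
  CH2 → C:1 H:2
  CH2 → C:1 H:2
  CH(CH3) → C:2 H:4
  CH2 → C:1 H:2
  CH2OCH3 → C:2 H:5 O:1
Element totals:
  C: 10
  H: 21
  Cl: 1
  O: 1
  S: 1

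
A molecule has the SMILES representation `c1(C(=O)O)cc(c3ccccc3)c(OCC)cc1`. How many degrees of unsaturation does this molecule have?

9

Atom tally by fragment:
  benzene ring core → C:6 H:6
  (− 3 ring H displaced by substituents)
  + COOH → C:1 H:1 O:2
  + C6H5 → C:6 H:5
  + OC2H5 → C:2 H:5 O:1
Element totals:
  C: 15
  H: 14
  O: 3
Molecular formula: C15H14O3.
DoU = (2C + 2 + N − H − X) / 2 = (2·15 + 2 + 0 − 14 − 0) / 2 = 9.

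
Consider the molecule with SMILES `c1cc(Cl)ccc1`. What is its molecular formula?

C6H5Cl

Atom tally by fragment:
  benzene ring core → C:6 H:6
  (− 1 ring H displaced by substituents)
  + Cl → Cl:1
Element totals:
  C: 6
  H: 5
  Cl: 1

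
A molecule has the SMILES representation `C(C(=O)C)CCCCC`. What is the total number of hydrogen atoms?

Atom tally by fragment:
  CH3COCH2 → C:3 H:5 O:1
  CH2 → C:1 H:2
  CH2 → C:1 H:2
  CH2 → C:1 H:2
  CH2 → C:1 H:2
  CH3 → C:1 H:3
Element totals:
  C: 8
  H: 16
  O: 1

16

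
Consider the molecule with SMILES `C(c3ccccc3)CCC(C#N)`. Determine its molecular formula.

Atom tally by fragment:
  C6H5CH2 → C:7 H:7
  CH2 → C:1 H:2
  CH2 → C:1 H:2
  CH2CN → C:2 H:2 N:1
Element totals:
  C: 11
  H: 13
  N: 1

C11H13N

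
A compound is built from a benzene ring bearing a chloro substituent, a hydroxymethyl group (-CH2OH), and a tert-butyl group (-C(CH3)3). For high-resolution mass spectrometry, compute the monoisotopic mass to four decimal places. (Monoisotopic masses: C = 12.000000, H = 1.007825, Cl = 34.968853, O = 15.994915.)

Atom tally by fragment:
  benzene ring core → C:6 H:6
  (− 3 ring H displaced by substituents)
  + Cl → Cl:1
  + CH2OH → C:1 H:3 O:1
  + C(CH3)3 → C:4 H:9
Element totals:
  C: 11
  H: 15
  Cl: 1
  O: 1
Molecular formula: C11H15ClO.
  M = 11(12.0) + 15(1.007825) + 34.968853 + 15.994915
    = 132.000000 + 15.117375 + 34.968853 + 15.994915 = 198.081143

198.0811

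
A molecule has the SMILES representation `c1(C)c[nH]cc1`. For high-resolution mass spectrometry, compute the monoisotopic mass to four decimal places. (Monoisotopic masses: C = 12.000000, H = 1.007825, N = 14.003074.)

Atom tally by fragment:
  pyrrole ring core → C:4 H:5 N:1
  (− 1 ring H displaced by substituents)
  + CH3 → C:1 H:3
Element totals:
  C: 5
  H: 7
  N: 1
Molecular formula: C5H7N.
  M = 5(12.0) + 7(1.007825) + 14.003074
    = 60.000000 + 7.054775 + 14.003074 = 81.057849

81.0578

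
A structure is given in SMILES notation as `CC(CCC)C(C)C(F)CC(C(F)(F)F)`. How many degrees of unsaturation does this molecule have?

Atom tally by fragment:
  CH3 → C:1 H:3
  CH(CH2CH2CH3) → C:4 H:8
  CH(CH3) → C:2 H:4
  CH(F) → C:1 H:1 F:1
  CH2 → C:1 H:2
  CH2CF3 → C:2 H:2 F:3
Element totals:
  C: 11
  H: 20
  F: 4
Molecular formula: C11H20F4.
DoU = (2C + 2 + N − H − X) / 2 = (2·11 + 2 + 0 − 20 − 4) / 2 = 0.

0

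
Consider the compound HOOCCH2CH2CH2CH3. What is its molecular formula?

C5H10O2

Element totals:
  C: 5
  H: 10
  O: 2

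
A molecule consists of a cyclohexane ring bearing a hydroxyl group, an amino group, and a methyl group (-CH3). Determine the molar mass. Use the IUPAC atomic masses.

129.20 g/mol

Atom tally by fragment:
  cyclohexane ring core → C:6 H:12
  (− 3 ring H displaced by substituents)
  + OH → O:1 H:1
  + NH2 → N:1 H:2
  + CH3 → C:1 H:3
Element totals:
  C: 7
  H: 15
  N: 1
  O: 1
Molecular formula: C7H15NO.
  M = 7(12.011) + 15(1.008) + 14.007 + 15.999
    = 84.077 + 15.120 + 14.007 + 15.999 = 129.203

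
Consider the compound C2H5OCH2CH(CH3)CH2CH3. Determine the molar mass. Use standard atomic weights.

116.20 g/mol

Atom tally by fragment:
  C2H5OCH2 → C:3 H:7 O:1
  CH(CH3) → C:2 H:4
  CH2 → C:1 H:2
  CH3 → C:1 H:3
Element totals:
  C: 7
  H: 16
  O: 1
Molecular formula: C7H16O.
  M = 7(12.011) + 16(1.008) + 15.999
    = 84.077 + 16.128 + 15.999 = 116.204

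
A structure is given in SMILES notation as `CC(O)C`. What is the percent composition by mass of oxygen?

26.62%

Atom tally by fragment:
  CH3 → C:1 H:3
  CH(OH) → C:1 H:2 O:1
  CH3 → C:1 H:3
Element totals:
  C: 3
  H: 8
  O: 1
Molecular formula: C3H8O.
Molar mass = 60.096 g/mol.
Mass from O: 1 × 15.999 = 15.999 g/mol.
%O = 15.999 / 60.096 × 100 = 26.62%.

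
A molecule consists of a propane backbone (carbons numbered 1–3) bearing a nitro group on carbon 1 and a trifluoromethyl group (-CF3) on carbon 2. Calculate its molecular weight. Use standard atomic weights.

Atom tally by fragment:
  O2NCH2 → C:1 H:2 N:1 O:2
  CH(CF3) → C:2 H:1 F:3
  CH3 → C:1 H:3
Element totals:
  C: 4
  H: 6
  F: 3
  N: 1
  O: 2
Molecular formula: C4H6F3NO2.
  M = 4(12.011) + 6(1.008) + 3(18.998) + 14.007 + 2(15.999)
    = 48.044 + 6.048 + 56.994 + 14.007 + 31.998 = 157.091

157.09 g/mol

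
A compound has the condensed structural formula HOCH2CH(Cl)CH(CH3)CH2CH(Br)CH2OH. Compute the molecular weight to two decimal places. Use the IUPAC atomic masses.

245.54 g/mol

Atom tally by fragment:
  HOCH2 → C:1 H:3 O:1
  CH(Cl) → C:1 H:1 Cl:1
  CH(CH3) → C:2 H:4
  CH2 → C:1 H:2
  CH(Br) → C:1 H:1 Br:1
  CH2OH → C:1 H:3 O:1
Element totals:
  C: 7
  H: 14
  Br: 1
  Cl: 1
  O: 2
Molecular formula: C7H14BrClO2.
  M = 7(12.011) + 14(1.008) + 79.904 + 35.45 + 2(15.999)
    = 84.077 + 14.112 + 79.904 + 35.450 + 31.998 = 245.541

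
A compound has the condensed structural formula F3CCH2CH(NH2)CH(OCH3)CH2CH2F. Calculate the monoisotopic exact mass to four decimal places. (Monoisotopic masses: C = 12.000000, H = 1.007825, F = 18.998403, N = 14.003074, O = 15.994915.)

Atom tally by fragment:
  F3CCH2 → C:2 H:2 F:3
  CH(NH2) → C:1 H:3 N:1
  CH(OCH3) → C:2 H:4 O:1
  CH2 → C:1 H:2
  CH2F → C:1 H:2 F:1
Element totals:
  C: 7
  H: 13
  F: 4
  N: 1
  O: 1
Molecular formula: C7H13F4NO.
  M = 7(12.0) + 13(1.007825) + 4(18.998403) + 14.003074 + 15.994915
    = 84.000000 + 13.101725 + 75.993612 + 14.003074 + 15.994915 = 203.093326

203.0933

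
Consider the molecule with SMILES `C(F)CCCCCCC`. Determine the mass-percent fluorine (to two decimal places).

Atom tally by fragment:
  FCH2 → C:1 H:2 F:1
  CH2 → C:1 H:2
  CH2 → C:1 H:2
  CH2 → C:1 H:2
  CH2 → C:1 H:2
  CH2 → C:1 H:2
  CH2 → C:1 H:2
  CH3 → C:1 H:3
Element totals:
  C: 8
  H: 17
  F: 1
Molecular formula: C8H17F.
Molar mass = 132.222 g/mol.
Mass from F: 1 × 18.998 = 18.998 g/mol.
%F = 18.998 / 132.222 × 100 = 14.37%.

14.37%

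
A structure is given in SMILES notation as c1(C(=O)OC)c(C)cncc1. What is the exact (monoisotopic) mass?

151.0633

Atom tally by fragment:
  pyridine ring core → C:5 H:5 N:1
  (− 2 ring H displaced by substituents)
  + COOCH3 → C:2 H:3 O:2
  + CH3 → C:1 H:3
Element totals:
  C: 8
  H: 9
  N: 1
  O: 2
Molecular formula: C8H9NO2.
  M = 8(12.0) + 9(1.007825) + 14.003074 + 2(15.994915)
    = 96.000000 + 9.070425 + 14.003074 + 31.989830 = 151.063329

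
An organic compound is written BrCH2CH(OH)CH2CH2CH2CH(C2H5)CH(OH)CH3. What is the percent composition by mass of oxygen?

12.64%

Atom tally by fragment:
  BrCH2 → C:1 H:2 Br:1
  CH(OH) → C:1 H:2 O:1
  CH2 → C:1 H:2
  CH2 → C:1 H:2
  CH2 → C:1 H:2
  CH(C2H5) → C:3 H:6
  CH(OH) → C:1 H:2 O:1
  CH3 → C:1 H:3
Element totals:
  C: 10
  H: 21
  Br: 1
  O: 2
Molecular formula: C10H21BrO2.
Molar mass = 253.180 g/mol.
Mass from O: 2 × 15.999 = 31.998 g/mol.
%O = 31.998 / 253.180 × 100 = 12.64%.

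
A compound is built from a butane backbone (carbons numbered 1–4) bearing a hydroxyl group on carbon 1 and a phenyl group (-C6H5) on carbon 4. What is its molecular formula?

C10H14O

Atom tally by fragment:
  HOCH2 → C:1 H:3 O:1
  CH2 → C:1 H:2
  CH2 → C:1 H:2
  CH2C6H5 → C:7 H:7
Element totals:
  C: 10
  H: 14
  O: 1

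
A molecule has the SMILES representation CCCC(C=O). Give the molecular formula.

Atom tally by fragment:
  CH3 → C:1 H:3
  CH2 → C:1 H:2
  CH2 → C:1 H:2
  CH2CHO → C:2 H:3 O:1
Element totals:
  C: 5
  H: 10
  O: 1

C5H10O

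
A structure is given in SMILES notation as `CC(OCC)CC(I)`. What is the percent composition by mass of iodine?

Atom tally by fragment:
  CH3 → C:1 H:3
  CH(OC2H5) → C:3 H:6 O:1
  CH2 → C:1 H:2
  CH2I → C:1 H:2 I:1
Element totals:
  C: 6
  H: 13
  I: 1
  O: 1
Molecular formula: C6H13IO.
Molar mass = 228.073 g/mol.
Mass from I: 1 × 126.904 = 126.904 g/mol.
%I = 126.904 / 228.073 × 100 = 55.64%.

55.64%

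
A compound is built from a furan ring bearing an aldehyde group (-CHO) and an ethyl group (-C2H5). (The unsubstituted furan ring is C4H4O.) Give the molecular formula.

Atom tally by fragment:
  furan ring core → C:4 H:4 O:1
  (− 2 ring H displaced by substituents)
  + CHO → C:1 H:1 O:1
  + C2H5 → C:2 H:5
Element totals:
  C: 7
  H: 8
  O: 2

C7H8O2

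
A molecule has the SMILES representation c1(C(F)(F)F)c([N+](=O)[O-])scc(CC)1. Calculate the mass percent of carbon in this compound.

Atom tally by fragment:
  thiophene ring core → C:4 H:4 S:1
  (− 3 ring H displaced by substituents)
  + CF3 → C:1 F:3
  + NO2 → N:1 O:2
  + C2H5 → C:2 H:5
Element totals:
  C: 7
  H: 6
  F: 3
  N: 1
  O: 2
  S: 1
Molecular formula: C7H6F3NO2S.
Molar mass = 225.184 g/mol.
Mass from C: 7 × 12.011 = 84.077 g/mol.
%C = 84.077 / 225.184 × 100 = 37.34%.

37.34%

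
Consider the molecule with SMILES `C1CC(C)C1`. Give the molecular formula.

C5H10

Atom tally by fragment:
  cyclobutane ring core → C:4 H:8
  (− 1 ring H displaced by substituents)
  + CH3 → C:1 H:3
Element totals:
  C: 5
  H: 10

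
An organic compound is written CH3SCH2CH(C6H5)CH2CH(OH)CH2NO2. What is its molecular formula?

Element totals:
  C: 12
  H: 17
  N: 1
  O: 3
  S: 1

C12H17NO3S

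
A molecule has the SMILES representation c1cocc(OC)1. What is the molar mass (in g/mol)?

98.10 g/mol

Atom tally by fragment:
  furan ring core → C:4 H:4 O:1
  (− 1 ring H displaced by substituents)
  + OCH3 → C:1 H:3 O:1
Element totals:
  C: 5
  H: 6
  O: 2
Molecular formula: C5H6O2.
  M = 5(12.011) + 6(1.008) + 2(15.999)
    = 60.055 + 6.048 + 31.998 = 98.101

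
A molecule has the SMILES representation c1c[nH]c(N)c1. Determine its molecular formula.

C4H6N2

Atom tally by fragment:
  pyrrole ring core → C:4 H:5 N:1
  (− 1 ring H displaced by substituents)
  + NH2 → N:1 H:2
Element totals:
  C: 4
  H: 6
  N: 2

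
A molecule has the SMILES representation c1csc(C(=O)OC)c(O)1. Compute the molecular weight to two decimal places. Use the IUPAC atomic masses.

158.17 g/mol

Atom tally by fragment:
  thiophene ring core → C:4 H:4 S:1
  (− 2 ring H displaced by substituents)
  + COOCH3 → C:2 H:3 O:2
  + OH → O:1 H:1
Element totals:
  C: 6
  H: 6
  O: 3
  S: 1
Molecular formula: C6H6O3S.
  M = 6(12.011) + 6(1.008) + 3(15.999) + 32.06
    = 72.066 + 6.048 + 47.997 + 32.060 = 158.171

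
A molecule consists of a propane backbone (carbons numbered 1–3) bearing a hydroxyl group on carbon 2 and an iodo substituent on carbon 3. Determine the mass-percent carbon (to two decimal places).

19.37%

Atom tally by fragment:
  CH3 → C:1 H:3
  CH(OH) → C:1 H:2 O:1
  CH2I → C:1 H:2 I:1
Element totals:
  C: 3
  H: 7
  I: 1
  O: 1
Molecular formula: C3H7IO.
Molar mass = 185.992 g/mol.
Mass from C: 3 × 12.011 = 36.033 g/mol.
%C = 36.033 / 185.992 × 100 = 19.37%.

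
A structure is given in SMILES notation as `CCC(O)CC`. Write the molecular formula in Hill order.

C5H12O

Atom tally by fragment:
  CH3 → C:1 H:3
  CH2 → C:1 H:2
  CH(OH) → C:1 H:2 O:1
  CH2 → C:1 H:2
  CH3 → C:1 H:3
Element totals:
  C: 5
  H: 12
  O: 1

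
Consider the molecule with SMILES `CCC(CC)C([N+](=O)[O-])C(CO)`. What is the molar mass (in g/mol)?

Atom tally by fragment:
  CH3 → C:1 H:3
  CH2 → C:1 H:2
  CH(C2H5) → C:3 H:6
  CH(NO2) → C:1 H:1 N:1 O:2
  CH2CH2OH → C:2 H:5 O:1
Element totals:
  C: 8
  H: 17
  N: 1
  O: 3
Molecular formula: C8H17NO3.
  M = 8(12.011) + 17(1.008) + 14.007 + 3(15.999)
    = 96.088 + 17.136 + 14.007 + 47.997 = 175.228

175.23 g/mol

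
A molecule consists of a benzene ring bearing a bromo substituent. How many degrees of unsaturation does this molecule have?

4

Atom tally by fragment:
  benzene ring core → C:6 H:6
  (− 1 ring H displaced by substituents)
  + Br → Br:1
Element totals:
  C: 6
  H: 5
  Br: 1
Molecular formula: C6H5Br.
DoU = (2C + 2 + N − H − X) / 2 = (2·6 + 2 + 0 − 5 − 1) / 2 = 4.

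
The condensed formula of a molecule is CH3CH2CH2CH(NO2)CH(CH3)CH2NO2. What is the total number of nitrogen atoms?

2

Atom tally by fragment:
  CH3 → C:1 H:3
  CH2 → C:1 H:2
  CH2 → C:1 H:2
  CH(NO2) → C:1 H:1 N:1 O:2
  CH(CH3) → C:2 H:4
  CH2NO2 → C:1 H:2 N:1 O:2
Element totals:
  C: 7
  H: 14
  N: 2
  O: 4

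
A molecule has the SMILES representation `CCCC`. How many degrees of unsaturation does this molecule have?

0

Atom tally by fragment:
  CH3 → C:1 H:3
  CH2 → C:1 H:2
  CH2 → C:1 H:2
  CH3 → C:1 H:3
Element totals:
  C: 4
  H: 10
Molecular formula: C4H10.
DoU = (2C + 2 + N − H − X) / 2 = (2·4 + 2 + 0 − 10 − 0) / 2 = 0.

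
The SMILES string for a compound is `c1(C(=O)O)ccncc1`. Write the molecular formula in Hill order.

Atom tally by fragment:
  pyridine ring core → C:5 H:5 N:1
  (− 1 ring H displaced by substituents)
  + COOH → C:1 H:1 O:2
Element totals:
  C: 6
  H: 5
  N: 1
  O: 2

C6H5NO2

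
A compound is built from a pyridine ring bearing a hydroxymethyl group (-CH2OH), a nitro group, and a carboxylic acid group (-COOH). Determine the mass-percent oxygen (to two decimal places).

40.37%

Atom tally by fragment:
  pyridine ring core → C:5 H:5 N:1
  (− 3 ring H displaced by substituents)
  + CH2OH → C:1 H:3 O:1
  + NO2 → N:1 O:2
  + COOH → C:1 H:1 O:2
Element totals:
  C: 7
  H: 6
  N: 2
  O: 5
Molecular formula: C7H6N2O5.
Molar mass = 198.134 g/mol.
Mass from O: 5 × 15.999 = 79.995 g/mol.
%O = 79.995 / 198.134 × 100 = 40.37%.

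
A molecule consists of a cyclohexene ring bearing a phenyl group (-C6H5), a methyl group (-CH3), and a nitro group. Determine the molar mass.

217.27 g/mol

Atom tally by fragment:
  cyclohexene ring core → C:6 H:10
  (− 3 ring H displaced by substituents)
  + C6H5 → C:6 H:5
  + CH3 → C:1 H:3
  + NO2 → N:1 O:2
Element totals:
  C: 13
  H: 15
  N: 1
  O: 2
Molecular formula: C13H15NO2.
  M = 13(12.011) + 15(1.008) + 14.007 + 2(15.999)
    = 156.143 + 15.120 + 14.007 + 31.998 = 217.268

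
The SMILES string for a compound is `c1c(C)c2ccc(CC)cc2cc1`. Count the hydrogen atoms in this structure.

Atom tally by fragment:
  naphthalene ring system core → C:10 H:8
  (− 2 ring H displaced by substituents)
  + CH3 → C:1 H:3
  + C2H5 → C:2 H:5
Element totals:
  C: 13
  H: 14

14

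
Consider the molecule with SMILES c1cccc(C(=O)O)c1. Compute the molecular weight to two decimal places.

Atom tally by fragment:
  benzene ring core → C:6 H:6
  (− 1 ring H displaced by substituents)
  + COOH → C:1 H:1 O:2
Element totals:
  C: 7
  H: 6
  O: 2
Molecular formula: C7H6O2.
  M = 7(12.011) + 6(1.008) + 2(15.999)
    = 84.077 + 6.048 + 31.998 = 122.123

122.12 g/mol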